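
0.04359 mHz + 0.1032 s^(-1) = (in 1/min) 6.195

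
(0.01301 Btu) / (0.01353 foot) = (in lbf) 748.3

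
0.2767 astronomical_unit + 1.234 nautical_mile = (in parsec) 1.341e-06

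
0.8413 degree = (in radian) 0.01468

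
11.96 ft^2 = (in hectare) 0.0001111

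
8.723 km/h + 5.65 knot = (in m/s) 5.33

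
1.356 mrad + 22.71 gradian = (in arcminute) 1231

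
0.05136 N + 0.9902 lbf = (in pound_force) 1.002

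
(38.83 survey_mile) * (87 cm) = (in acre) 13.43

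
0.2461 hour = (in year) 2.809e-05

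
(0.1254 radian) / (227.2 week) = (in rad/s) 9.126e-10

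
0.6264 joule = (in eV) 3.91e+18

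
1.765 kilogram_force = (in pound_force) 3.891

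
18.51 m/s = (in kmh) 66.64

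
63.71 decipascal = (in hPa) 0.06371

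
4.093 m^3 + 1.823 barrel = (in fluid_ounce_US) 1.482e+05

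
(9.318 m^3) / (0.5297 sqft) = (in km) 0.1893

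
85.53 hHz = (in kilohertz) 8.553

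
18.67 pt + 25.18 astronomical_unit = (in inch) 1.483e+14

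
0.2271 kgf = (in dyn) 2.227e+05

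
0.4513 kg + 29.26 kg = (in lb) 65.5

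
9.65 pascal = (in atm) 9.524e-05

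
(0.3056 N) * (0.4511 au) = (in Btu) 1.955e+07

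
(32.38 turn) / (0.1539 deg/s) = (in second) 7.574e+04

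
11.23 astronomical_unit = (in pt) 4.762e+15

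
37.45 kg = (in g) 3.745e+04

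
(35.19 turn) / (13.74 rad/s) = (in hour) 0.00447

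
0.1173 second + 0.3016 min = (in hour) 0.005059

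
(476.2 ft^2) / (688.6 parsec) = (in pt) 5.902e-15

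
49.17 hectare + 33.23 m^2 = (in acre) 121.5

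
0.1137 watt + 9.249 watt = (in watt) 9.363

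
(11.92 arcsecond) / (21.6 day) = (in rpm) 2.957e-10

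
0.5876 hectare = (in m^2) 5876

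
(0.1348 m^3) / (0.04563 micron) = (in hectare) 295.4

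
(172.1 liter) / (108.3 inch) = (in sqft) 0.6734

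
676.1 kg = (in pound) 1491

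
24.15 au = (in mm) 3.613e+15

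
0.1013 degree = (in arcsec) 364.7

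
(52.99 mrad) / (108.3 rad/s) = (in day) 5.663e-09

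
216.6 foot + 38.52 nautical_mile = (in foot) 2.343e+05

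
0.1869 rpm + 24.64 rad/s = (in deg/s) 1413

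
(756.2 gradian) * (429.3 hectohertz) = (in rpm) 4.87e+06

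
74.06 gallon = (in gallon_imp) 61.67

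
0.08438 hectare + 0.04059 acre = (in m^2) 1008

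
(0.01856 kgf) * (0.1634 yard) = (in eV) 1.697e+17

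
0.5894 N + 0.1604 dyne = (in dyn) 5.894e+04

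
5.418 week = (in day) 37.93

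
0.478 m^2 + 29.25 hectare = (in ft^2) 3.148e+06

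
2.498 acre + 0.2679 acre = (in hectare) 1.119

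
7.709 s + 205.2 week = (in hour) 3.447e+04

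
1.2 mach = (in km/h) 1471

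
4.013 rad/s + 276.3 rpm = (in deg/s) 1888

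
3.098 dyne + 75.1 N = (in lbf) 16.88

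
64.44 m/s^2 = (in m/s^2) 64.44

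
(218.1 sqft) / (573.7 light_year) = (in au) 2.495e-29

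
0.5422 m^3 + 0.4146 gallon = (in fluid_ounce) 1.839e+04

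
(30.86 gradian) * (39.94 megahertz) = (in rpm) 1.849e+08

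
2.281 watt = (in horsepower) 0.003059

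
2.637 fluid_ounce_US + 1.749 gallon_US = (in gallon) 1.77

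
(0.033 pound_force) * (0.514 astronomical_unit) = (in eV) 7.045e+28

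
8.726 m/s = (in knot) 16.96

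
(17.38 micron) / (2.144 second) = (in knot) 1.576e-05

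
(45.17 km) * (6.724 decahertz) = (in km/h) 1.093e+07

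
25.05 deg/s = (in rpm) 4.175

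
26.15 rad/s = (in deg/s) 1498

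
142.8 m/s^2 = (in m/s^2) 142.8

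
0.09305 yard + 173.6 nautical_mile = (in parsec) 1.042e-11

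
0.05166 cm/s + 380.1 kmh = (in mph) 236.2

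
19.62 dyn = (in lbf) 4.411e-05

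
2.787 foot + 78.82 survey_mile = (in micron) 1.268e+11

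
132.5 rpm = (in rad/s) 13.88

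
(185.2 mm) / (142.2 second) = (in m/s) 0.001302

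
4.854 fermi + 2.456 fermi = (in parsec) 2.369e-31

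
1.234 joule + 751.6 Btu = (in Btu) 751.6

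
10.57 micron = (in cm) 0.001057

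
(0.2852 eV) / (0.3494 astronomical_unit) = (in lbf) 1.965e-31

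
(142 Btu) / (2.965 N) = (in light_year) 5.341e-12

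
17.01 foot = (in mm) 5185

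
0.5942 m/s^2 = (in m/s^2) 0.5942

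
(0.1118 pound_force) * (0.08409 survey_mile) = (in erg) 6.73e+08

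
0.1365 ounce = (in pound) 0.008531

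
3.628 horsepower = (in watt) 2705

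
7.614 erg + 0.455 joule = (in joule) 0.455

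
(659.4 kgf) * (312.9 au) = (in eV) 1.889e+36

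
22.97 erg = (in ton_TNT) 5.49e-16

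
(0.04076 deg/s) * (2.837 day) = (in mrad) 1.744e+05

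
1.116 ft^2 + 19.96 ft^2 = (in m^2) 1.958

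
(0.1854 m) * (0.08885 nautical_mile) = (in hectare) 0.003051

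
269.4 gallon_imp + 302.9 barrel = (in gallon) 1.305e+04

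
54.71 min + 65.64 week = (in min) 6.617e+05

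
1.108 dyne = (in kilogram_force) 1.13e-06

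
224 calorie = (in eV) 5.85e+21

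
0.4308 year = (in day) 157.2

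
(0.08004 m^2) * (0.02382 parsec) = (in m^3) 5.883e+13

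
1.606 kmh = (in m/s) 0.4461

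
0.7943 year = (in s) 2.505e+07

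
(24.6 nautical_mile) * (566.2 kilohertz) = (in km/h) 9.286e+10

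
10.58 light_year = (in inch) 3.941e+18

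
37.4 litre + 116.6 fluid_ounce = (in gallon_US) 10.79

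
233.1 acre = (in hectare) 94.33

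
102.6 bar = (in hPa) 1.026e+05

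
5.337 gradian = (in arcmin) 288.2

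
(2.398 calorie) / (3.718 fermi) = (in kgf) 2.752e+14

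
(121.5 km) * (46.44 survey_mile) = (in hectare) 9.081e+05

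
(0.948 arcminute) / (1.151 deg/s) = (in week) 2.27e-08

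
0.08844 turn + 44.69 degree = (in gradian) 85.03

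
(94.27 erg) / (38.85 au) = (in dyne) 1.622e-13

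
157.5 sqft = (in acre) 0.003616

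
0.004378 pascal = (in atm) 4.321e-08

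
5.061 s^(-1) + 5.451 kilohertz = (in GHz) 5.456e-06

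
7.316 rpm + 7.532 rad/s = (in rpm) 79.24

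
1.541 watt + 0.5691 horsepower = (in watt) 425.9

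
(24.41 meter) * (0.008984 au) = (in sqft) 3.531e+11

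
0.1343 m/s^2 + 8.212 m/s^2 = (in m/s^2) 8.346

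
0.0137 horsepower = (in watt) 10.22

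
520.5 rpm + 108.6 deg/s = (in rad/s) 56.4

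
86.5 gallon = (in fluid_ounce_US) 1.107e+04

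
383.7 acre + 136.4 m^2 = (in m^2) 1.553e+06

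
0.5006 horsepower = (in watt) 373.3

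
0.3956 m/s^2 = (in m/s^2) 0.3956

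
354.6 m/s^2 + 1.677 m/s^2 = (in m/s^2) 356.3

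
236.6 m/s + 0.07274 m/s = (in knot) 460.1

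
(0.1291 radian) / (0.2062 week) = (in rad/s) 1.035e-06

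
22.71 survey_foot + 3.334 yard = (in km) 0.009971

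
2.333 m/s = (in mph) 5.219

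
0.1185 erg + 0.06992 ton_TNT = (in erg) 2.925e+15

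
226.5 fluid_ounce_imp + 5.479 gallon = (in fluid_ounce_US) 918.9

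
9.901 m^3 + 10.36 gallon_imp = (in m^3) 9.948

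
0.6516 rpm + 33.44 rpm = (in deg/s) 204.5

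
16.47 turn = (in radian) 103.5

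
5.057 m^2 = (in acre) 0.00125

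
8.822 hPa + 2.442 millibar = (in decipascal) 1.126e+04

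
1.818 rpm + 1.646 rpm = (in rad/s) 0.3627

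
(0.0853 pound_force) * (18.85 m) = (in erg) 7.152e+07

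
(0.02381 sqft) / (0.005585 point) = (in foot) 3683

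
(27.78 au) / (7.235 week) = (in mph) 2.125e+06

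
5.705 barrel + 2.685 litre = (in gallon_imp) 200.1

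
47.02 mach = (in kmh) 5.764e+04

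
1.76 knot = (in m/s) 0.9054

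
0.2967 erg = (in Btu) 2.812e-11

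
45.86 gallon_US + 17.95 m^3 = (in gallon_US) 4788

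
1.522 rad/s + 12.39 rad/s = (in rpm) 132.8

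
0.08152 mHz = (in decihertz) 0.0008152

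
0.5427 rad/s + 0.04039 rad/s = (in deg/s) 33.41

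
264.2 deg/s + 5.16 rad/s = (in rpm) 93.31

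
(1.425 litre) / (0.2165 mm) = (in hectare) 0.0006582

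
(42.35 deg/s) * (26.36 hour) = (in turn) 1.116e+04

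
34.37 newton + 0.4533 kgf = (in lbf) 8.726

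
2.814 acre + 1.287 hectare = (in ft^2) 2.611e+05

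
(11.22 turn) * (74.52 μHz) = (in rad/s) 0.005253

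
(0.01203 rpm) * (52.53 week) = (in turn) 6370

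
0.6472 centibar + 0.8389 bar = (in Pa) 8.454e+04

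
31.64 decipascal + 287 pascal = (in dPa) 2902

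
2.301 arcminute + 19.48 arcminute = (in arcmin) 21.78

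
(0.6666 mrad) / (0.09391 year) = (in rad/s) 2.251e-10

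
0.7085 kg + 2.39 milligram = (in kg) 0.7085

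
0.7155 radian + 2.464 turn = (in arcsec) 3.341e+06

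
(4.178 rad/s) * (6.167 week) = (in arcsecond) 3.214e+12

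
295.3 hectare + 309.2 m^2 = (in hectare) 295.3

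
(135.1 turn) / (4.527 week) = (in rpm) 0.002961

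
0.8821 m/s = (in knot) 1.715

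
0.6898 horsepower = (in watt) 514.4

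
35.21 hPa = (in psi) 0.5107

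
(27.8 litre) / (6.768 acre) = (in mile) 6.307e-10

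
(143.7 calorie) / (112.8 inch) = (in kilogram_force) 21.4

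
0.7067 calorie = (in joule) 2.957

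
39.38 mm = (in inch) 1.55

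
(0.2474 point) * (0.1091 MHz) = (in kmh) 34.28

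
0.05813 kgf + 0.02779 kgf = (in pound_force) 0.1894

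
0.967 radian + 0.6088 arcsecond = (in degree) 55.41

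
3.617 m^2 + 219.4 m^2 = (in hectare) 0.0223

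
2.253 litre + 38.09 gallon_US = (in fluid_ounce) 4952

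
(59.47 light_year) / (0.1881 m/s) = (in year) 9.485e+10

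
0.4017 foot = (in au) 8.184e-13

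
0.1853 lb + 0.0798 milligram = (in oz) 2.965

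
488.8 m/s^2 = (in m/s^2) 488.8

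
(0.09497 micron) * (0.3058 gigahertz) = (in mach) 0.08529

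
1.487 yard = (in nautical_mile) 0.0007342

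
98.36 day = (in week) 14.05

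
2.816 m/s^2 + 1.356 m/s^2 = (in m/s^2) 4.172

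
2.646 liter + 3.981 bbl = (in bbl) 3.998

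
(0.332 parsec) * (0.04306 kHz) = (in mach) 1.296e+15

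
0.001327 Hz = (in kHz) 1.327e-06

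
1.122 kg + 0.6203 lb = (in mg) 1.403e+06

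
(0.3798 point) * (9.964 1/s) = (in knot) 0.002595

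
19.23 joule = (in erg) 1.923e+08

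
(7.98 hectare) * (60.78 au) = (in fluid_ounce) 2.453e+22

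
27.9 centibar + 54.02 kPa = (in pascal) 8.192e+04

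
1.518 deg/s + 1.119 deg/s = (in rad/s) 0.04602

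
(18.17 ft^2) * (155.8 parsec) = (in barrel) 5.104e+19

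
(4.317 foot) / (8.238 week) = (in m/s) 2.641e-07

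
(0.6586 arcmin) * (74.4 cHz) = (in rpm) 0.001361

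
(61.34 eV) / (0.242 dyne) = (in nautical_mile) 2.193e-15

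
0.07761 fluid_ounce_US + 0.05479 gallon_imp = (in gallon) 0.06641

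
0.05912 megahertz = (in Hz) 5.912e+04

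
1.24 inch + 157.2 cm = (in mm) 1603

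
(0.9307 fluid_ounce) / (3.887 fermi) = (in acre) 1.75e+06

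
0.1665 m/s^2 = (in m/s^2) 0.1665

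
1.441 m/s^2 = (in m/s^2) 1.441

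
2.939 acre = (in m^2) 1.189e+04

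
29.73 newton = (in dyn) 2.973e+06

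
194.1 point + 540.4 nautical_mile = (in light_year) 1.058e-10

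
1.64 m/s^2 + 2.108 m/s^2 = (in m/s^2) 3.748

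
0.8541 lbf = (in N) 3.799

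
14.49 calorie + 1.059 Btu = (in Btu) 1.116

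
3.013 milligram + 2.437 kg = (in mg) 2.437e+06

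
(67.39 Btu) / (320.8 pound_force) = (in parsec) 1.615e-15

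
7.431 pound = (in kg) 3.371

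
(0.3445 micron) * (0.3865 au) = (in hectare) 1.992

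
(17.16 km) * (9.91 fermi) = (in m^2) 1.701e-10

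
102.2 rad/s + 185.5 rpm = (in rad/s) 121.6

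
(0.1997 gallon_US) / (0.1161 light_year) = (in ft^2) 7.408e-18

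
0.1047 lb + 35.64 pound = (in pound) 35.74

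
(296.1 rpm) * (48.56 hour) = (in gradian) 3.451e+08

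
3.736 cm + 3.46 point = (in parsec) 1.25e-18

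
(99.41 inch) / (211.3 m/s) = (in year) 3.789e-10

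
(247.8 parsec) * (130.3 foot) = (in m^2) 3.037e+20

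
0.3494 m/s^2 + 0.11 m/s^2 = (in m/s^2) 0.4594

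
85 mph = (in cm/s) 3800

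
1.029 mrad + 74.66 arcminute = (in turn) 0.00362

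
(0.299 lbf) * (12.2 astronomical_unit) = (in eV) 1.515e+31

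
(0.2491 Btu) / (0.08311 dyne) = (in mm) 3.162e+11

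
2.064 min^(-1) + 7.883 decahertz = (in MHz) 7.886e-05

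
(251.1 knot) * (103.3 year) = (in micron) 4.208e+17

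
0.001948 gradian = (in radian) 3.06e-05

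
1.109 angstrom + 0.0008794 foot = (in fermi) 2.68e+11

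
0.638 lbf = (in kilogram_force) 0.2894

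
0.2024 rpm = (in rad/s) 0.0212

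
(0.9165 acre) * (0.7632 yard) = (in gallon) 6.838e+05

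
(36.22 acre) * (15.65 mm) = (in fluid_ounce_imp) 8.074e+07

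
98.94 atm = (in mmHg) 7.519e+04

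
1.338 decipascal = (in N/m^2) 0.1338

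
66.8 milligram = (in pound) 0.0001473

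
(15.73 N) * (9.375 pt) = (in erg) 5.202e+05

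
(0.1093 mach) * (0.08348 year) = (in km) 9.798e+04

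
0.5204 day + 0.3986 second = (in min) 749.4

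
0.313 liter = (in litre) 0.313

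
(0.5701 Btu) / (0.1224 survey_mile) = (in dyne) 3.053e+05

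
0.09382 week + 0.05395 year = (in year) 0.05575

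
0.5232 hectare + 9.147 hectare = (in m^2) 9.67e+04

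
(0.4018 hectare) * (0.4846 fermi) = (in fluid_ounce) 6.584e-08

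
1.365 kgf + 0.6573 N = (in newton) 14.04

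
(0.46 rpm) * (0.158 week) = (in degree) 2.637e+05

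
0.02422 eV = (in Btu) 3.678e-24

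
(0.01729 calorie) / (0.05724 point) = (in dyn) 3.582e+08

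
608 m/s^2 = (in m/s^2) 608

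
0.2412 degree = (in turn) 0.00067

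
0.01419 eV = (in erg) 2.273e-14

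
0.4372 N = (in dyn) 4.372e+04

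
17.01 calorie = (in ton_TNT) 1.701e-08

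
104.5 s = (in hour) 0.02903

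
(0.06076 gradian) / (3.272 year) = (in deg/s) 5.3e-10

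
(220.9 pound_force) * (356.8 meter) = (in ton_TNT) 8.379e-05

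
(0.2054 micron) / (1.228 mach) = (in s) 4.912e-10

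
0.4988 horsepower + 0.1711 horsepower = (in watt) 499.5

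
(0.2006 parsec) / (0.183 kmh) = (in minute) 2.029e+15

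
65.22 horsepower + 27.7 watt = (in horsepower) 65.26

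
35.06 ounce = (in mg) 9.939e+05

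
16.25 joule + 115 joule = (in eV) 8.192e+20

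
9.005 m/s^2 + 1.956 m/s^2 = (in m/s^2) 10.96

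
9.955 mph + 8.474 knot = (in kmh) 31.71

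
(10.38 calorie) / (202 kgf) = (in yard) 0.02398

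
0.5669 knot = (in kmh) 1.05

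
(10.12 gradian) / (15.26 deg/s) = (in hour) 0.0001658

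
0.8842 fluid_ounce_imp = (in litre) 0.02512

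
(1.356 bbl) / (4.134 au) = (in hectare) 3.486e-17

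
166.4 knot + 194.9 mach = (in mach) 195.2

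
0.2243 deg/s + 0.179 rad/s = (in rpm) 1.747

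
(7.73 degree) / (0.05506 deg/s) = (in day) 0.001625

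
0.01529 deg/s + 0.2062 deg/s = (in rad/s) 0.003866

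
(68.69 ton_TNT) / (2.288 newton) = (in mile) 7.805e+07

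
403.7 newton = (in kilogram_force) 41.17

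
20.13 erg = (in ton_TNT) 4.811e-16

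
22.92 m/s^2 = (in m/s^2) 22.92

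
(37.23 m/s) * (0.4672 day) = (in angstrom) 1.503e+16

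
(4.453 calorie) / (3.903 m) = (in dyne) 4.774e+05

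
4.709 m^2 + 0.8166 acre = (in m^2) 3309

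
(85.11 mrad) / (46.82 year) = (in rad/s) 5.764e-11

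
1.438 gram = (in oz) 0.05072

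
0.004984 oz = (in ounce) 0.004984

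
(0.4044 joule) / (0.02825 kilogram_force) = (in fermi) 1.46e+15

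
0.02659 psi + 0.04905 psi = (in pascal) 521.5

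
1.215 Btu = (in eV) 8.001e+21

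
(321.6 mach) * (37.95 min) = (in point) 7.068e+11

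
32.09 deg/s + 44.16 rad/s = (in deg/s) 2562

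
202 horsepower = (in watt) 1.506e+05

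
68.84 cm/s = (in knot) 1.338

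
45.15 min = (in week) 0.004479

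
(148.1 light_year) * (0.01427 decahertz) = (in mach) 5.872e+14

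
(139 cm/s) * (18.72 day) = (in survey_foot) 7.376e+06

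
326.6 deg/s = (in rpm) 54.43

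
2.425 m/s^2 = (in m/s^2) 2.425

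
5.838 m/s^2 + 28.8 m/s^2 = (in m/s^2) 34.64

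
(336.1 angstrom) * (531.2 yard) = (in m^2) 1.633e-05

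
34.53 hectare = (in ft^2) 3.717e+06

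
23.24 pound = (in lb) 23.24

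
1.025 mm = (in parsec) 3.322e-20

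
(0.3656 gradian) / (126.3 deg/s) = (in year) 8.261e-11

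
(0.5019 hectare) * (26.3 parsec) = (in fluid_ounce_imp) 1.434e+26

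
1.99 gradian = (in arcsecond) 6448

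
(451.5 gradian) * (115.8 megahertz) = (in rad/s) 8.213e+08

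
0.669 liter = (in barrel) 0.004208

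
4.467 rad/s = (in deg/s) 255.9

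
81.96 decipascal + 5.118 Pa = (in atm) 0.0001314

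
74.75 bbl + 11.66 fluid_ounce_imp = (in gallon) 3140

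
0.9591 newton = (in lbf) 0.2156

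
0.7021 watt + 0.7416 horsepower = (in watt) 553.7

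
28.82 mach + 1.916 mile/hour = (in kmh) 3.533e+04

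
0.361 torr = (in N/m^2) 48.13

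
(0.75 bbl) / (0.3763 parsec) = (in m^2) 1.027e-17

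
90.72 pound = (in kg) 41.15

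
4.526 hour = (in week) 0.02694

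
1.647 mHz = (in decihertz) 0.01647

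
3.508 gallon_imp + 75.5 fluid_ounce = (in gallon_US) 4.803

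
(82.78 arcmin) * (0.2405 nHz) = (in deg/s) 3.318e-10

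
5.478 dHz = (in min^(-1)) 32.87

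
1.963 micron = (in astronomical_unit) 1.312e-17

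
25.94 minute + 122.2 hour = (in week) 0.73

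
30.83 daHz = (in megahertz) 0.0003083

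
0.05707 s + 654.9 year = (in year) 654.9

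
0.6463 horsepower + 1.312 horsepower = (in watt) 1460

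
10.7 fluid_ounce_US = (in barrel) 0.00199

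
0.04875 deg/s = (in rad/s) 0.0008508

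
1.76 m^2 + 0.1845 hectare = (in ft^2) 1.988e+04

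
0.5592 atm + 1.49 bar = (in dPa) 2.057e+06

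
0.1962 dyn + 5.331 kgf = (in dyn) 5.228e+06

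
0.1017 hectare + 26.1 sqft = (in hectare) 0.1019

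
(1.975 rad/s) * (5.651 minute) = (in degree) 3.837e+04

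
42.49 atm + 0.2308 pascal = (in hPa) 4.305e+04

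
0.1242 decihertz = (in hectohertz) 0.0001242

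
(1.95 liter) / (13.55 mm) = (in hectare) 1.439e-05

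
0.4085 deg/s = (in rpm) 0.06808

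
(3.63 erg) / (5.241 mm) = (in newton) 6.926e-05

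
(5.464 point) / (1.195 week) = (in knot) 5.184e-09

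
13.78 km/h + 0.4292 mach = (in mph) 335.5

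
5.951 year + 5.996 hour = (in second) 1.877e+08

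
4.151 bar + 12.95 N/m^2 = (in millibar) 4151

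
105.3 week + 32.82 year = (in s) 1.099e+09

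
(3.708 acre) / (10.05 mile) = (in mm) 927.8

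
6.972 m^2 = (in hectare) 0.0006972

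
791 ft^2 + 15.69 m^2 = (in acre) 0.02204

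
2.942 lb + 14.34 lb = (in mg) 7.839e+06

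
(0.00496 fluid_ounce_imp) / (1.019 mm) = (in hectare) 1.383e-08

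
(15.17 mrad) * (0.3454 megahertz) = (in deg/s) 3.002e+05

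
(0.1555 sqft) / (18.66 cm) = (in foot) 0.254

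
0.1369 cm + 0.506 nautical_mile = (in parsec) 3.037e-14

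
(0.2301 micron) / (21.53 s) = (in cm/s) 1.069e-06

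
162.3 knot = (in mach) 0.2452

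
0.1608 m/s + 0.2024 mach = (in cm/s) 6908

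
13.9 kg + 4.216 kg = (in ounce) 639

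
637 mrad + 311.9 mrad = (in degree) 54.37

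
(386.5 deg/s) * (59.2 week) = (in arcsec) 4.982e+13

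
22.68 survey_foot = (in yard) 7.56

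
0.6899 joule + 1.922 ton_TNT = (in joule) 8.042e+09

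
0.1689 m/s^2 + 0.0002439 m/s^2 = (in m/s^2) 0.1691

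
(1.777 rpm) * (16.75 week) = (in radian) 1.885e+06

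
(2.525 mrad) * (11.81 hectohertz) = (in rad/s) 2.982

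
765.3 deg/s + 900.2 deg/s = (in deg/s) 1666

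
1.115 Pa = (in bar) 1.115e-05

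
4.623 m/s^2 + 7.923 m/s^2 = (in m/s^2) 12.55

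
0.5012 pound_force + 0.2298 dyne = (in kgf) 0.2273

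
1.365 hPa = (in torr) 1.024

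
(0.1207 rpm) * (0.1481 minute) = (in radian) 0.1123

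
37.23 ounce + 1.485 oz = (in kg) 1.098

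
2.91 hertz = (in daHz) 0.291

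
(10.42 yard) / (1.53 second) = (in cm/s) 622.7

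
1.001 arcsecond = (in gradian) 0.000309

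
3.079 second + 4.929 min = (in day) 0.003459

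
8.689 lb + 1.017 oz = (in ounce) 140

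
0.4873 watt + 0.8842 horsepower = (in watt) 659.8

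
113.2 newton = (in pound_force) 25.45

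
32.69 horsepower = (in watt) 2.438e+04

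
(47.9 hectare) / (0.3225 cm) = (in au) 0.0009928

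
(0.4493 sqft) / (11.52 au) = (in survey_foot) 7.946e-14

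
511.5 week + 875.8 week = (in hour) 2.331e+05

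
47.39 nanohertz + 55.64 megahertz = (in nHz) 5.564e+16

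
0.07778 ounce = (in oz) 0.07778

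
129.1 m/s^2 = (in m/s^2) 129.1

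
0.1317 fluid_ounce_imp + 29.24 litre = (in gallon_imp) 6.433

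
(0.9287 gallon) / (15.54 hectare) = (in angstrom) 226.2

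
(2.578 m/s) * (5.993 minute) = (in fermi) 9.27e+17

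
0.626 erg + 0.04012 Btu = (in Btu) 0.04012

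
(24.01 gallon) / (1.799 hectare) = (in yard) 5.525e-06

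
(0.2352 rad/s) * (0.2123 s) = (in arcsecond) 1.03e+04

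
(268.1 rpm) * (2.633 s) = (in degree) 4235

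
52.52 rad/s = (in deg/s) 3009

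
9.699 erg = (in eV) 6.054e+12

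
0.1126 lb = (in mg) 5.107e+04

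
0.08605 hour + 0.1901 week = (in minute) 1921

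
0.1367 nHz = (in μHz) 0.0001367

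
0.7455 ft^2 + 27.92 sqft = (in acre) 0.0006581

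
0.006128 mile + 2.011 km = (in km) 2.021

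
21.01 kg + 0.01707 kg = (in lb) 46.36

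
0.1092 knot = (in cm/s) 5.618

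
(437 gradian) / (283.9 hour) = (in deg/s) 0.0003848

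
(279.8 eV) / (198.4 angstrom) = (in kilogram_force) 2.304e-10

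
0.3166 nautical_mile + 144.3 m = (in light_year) 7.723e-14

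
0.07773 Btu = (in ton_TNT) 1.96e-08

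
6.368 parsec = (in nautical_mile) 1.061e+14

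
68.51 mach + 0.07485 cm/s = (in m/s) 2.333e+04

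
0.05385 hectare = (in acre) 0.1331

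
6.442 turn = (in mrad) 4.048e+04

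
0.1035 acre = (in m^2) 418.8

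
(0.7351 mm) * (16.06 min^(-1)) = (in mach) 5.779e-07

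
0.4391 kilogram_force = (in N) 4.306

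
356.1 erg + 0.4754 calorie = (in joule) 1.989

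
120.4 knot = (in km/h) 223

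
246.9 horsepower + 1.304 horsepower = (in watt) 1.851e+05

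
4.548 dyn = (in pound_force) 1.022e-05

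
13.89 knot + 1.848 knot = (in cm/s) 809.6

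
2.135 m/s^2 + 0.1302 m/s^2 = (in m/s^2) 2.265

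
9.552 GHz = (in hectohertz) 9.552e+07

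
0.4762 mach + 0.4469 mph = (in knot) 315.6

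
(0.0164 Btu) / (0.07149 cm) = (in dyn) 2.42e+09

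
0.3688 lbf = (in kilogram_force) 0.1673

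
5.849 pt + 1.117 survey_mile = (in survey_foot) 5898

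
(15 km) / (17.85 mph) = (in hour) 0.5222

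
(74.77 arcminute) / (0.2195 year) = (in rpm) 3e-08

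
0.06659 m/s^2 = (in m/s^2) 0.06659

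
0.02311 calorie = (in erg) 9.669e+05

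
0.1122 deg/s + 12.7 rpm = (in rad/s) 1.332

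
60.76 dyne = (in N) 0.0006076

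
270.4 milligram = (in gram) 0.2704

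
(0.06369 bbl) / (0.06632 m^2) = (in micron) 1.527e+05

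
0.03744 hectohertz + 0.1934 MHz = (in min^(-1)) 1.16e+07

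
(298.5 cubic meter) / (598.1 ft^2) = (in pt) 1.523e+04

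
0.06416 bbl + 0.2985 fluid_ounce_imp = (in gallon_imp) 2.246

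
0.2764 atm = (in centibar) 28.01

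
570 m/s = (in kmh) 2052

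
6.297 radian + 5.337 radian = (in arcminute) 3.999e+04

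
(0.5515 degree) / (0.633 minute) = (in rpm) 0.00242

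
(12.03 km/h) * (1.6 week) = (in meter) 3.234e+06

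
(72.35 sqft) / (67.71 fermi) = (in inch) 3.908e+15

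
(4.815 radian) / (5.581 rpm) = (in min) 0.1373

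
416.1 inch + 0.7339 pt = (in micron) 1.057e+07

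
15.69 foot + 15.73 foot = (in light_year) 1.012e-15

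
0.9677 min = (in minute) 0.9677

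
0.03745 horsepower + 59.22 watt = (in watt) 87.15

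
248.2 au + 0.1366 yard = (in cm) 3.713e+15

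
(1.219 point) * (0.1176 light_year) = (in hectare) 4.785e+07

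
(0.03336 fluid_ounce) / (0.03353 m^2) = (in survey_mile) 1.828e-08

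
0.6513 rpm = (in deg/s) 3.908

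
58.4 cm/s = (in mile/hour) 1.306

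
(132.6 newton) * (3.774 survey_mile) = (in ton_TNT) 0.0001925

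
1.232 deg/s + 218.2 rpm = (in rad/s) 22.87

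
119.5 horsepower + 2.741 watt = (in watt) 8.911e+04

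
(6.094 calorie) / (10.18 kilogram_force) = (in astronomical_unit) 1.707e-12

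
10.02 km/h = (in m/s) 2.783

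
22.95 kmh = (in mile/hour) 14.26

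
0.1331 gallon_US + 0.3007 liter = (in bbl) 0.00506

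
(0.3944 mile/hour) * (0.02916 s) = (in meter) 0.005141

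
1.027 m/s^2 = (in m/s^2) 1.027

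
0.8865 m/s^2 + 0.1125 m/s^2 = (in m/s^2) 0.999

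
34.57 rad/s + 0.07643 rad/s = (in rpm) 330.8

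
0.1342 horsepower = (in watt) 100.1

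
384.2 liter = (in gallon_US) 101.5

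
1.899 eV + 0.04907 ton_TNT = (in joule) 2.053e+08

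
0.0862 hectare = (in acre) 0.213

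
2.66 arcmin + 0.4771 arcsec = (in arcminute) 2.668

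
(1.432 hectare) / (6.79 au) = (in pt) 3.996e-05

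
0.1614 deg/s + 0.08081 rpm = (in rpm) 0.1077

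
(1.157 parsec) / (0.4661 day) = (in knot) 1.723e+12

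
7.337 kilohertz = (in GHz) 7.337e-06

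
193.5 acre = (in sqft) 8.429e+06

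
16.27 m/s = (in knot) 31.63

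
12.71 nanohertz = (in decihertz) 1.271e-07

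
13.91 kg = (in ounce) 490.7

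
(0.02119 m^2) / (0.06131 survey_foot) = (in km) 0.001134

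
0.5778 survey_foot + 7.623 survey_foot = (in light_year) 2.642e-16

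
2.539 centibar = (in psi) 0.3683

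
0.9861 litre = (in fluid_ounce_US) 33.34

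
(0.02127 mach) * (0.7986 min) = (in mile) 0.2156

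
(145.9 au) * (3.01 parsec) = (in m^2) 2.027e+30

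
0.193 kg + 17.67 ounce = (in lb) 1.53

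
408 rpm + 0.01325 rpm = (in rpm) 408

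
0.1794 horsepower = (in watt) 133.8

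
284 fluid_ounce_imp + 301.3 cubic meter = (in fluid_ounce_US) 1.019e+07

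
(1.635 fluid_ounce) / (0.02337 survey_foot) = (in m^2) 0.006788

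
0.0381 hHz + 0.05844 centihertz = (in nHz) 3.811e+09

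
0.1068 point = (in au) 2.519e-16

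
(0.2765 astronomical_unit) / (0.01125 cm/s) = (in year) 1.166e+07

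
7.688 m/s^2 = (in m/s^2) 7.688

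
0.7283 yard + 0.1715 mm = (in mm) 666.1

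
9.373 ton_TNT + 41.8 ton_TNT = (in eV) 1.336e+30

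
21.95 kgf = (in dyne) 2.153e+07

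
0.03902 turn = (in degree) 14.05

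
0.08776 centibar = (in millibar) 0.8776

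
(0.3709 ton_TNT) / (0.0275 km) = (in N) 5.643e+07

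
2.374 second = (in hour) 0.0006594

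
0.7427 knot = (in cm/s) 38.21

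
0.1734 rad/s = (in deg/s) 9.935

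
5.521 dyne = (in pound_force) 1.241e-05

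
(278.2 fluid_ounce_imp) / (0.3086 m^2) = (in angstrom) 2.561e+08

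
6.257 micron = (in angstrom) 6.257e+04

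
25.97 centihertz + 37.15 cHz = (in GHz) 6.312e-10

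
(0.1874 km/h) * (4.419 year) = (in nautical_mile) 3917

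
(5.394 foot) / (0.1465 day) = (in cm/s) 0.01299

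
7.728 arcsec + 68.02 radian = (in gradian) 4330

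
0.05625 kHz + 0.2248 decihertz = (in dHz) 562.7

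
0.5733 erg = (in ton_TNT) 1.37e-17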